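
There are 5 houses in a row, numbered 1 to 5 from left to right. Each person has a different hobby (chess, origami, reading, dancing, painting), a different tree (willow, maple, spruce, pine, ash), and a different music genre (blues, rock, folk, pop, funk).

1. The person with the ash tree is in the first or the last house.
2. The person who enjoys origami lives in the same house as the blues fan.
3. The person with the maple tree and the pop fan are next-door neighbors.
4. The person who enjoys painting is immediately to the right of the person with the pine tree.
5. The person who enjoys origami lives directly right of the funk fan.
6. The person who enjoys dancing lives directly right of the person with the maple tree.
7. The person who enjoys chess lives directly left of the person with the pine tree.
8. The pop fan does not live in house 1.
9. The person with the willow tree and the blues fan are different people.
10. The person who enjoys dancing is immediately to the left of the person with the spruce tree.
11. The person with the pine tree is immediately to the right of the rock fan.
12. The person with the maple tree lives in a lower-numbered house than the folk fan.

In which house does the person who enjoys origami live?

5

The person with the ash tree is narrowed to house 1 or 5; consider each.
Placing it in house 1 leads to a contradiction, so it's in house 5.
The person who enjoys dancing is narrowed to house 2 or 3; consider each.
Placing it in house 3 leads to a contradiction, so it's in house 2.
Clue 6 places the person with the maple tree in house 1.
By clue 10, the person with the spruce tree is in house 3.
By clue 3, the pop fan is in house 2.
So house 1 gets rock for music genre.
By clue 11, the person with the pine tree is in house 2.
That leaves willow as the tree for house 4.
Clue 4 places the person who enjoys painting in house 3.
From clue 7, the person who enjoys chess must be in house 1.
From clue 9, the blues fan must be in house 5.
Clue 2: the person who enjoys origami is in house 5.
From clue 5, the funk fan must be in house 4.
The only hobby still possible for house 4 is reading.
House 3's music genre must be folk (nothing else left).
So: house 1 = chess/maple/rock, house 2 = dancing/pine/pop, house 3 = painting/spruce/folk, house 4 = reading/willow/funk, house 5 = origami/ash/blues.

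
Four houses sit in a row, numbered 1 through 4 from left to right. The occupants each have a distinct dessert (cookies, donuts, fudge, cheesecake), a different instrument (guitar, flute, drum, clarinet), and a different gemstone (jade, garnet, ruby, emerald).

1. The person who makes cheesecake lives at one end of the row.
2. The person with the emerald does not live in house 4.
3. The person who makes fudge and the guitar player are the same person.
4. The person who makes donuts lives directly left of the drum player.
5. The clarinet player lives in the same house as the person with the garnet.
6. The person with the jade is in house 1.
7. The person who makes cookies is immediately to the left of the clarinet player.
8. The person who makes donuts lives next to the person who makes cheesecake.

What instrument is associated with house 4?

By clue 6, the person with the jade is in house 1.
The person who makes cheesecake is narrowed to house 1 or 4; consider each.
Placing it in house 1 leads to a contradiction, so it's in house 4.
Clue 8 places the person who makes donuts in house 3.
Clue 4 places the drum player in house 4.
That leaves ruby as the gemstone for house 4.
The person who makes cookies is narrowed to house 1 or 2; consider each.
Placing it in house 1 leads to a contradiction, so it's in house 2.
By clue 7, the clarinet player is in house 3.
House 1's dessert must be fudge (nothing else left).
From clue 3, the guitar player must be in house 1.
Clue 5 places the person with the garnet in house 3.
So house 2 gets flute for instrument.
The only gemstone still possible for house 2 is emerald.
So: house 1 = fudge/guitar/jade, house 2 = cookies/flute/emerald, house 3 = donuts/clarinet/garnet, house 4 = cheesecake/drum/ruby.

drum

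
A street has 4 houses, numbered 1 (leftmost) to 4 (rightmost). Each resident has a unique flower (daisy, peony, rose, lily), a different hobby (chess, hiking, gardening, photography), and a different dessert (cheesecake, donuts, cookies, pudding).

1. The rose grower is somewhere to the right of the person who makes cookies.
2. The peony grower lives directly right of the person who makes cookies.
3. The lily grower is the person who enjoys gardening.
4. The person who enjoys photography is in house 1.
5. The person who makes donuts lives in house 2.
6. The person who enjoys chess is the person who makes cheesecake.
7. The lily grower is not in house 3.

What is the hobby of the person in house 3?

chess

Clue 4 places the person who enjoys photography in house 1.
From clue 5, the person who makes donuts must be in house 2.
The only flower still possible for house 1 is daisy.
That leaves rose as the flower for house 3.
Clue 1: the person who makes cookies is in house 1.
From clue 2, the peony grower must be in house 2.
That leaves lily as the flower for house 4.
Clue 3 places the person who enjoys gardening in house 4.
House 2's hobby must be hiking (nothing else left).
So house 3 gets chess for hobby.
Clue 6 places the person who makes cheesecake in house 3.
The only dessert still possible for house 4 is pudding.
So: house 1 = daisy/photography/cookies, house 2 = peony/hiking/donuts, house 3 = rose/chess/cheesecake, house 4 = lily/gardening/pudding.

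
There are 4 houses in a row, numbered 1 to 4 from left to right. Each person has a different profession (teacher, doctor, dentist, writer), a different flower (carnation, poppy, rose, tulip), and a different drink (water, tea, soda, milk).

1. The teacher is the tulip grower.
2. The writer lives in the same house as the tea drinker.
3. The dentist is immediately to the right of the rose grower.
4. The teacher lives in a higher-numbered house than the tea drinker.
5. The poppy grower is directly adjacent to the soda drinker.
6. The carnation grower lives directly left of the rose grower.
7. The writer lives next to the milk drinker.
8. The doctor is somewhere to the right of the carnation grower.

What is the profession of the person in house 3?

dentist

That leaves writer as the profession for house 1.
Clue 2: the tea drinker is in house 1.
The milk drinker is in house 2 (clue 7).
The only flower still possible for house 1 is carnation.
By clue 6, the rose grower is in house 2.
Clue 3: the dentist is in house 3.
House 2's profession must be doctor (nothing else left).
That leaves teacher as the profession for house 4.
The tulip grower is in house 4 (clue 1).
So house 3 gets poppy for flower.
From clue 5, the soda drinker must be in house 4.
That leaves water as the drink for house 3.
So: house 1 = writer/carnation/tea, house 2 = doctor/rose/milk, house 3 = dentist/poppy/water, house 4 = teacher/tulip/soda.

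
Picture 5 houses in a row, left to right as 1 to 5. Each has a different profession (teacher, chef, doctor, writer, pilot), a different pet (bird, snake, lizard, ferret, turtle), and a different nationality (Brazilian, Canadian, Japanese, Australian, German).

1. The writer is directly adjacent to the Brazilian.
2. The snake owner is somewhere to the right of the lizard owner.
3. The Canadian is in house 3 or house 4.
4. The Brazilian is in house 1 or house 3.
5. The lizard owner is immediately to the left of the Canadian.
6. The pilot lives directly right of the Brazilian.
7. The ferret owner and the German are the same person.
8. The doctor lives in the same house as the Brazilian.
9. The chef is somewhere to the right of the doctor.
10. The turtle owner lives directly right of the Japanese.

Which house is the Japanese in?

1

The doctor is narrowed to house 1 or 3; consider each.
Placing it in house 1 leads to a contradiction, so it's in house 3.
The Brazilian is in house 3 (clue 8).
House 1 profession: only teacher fits.
The only profession still possible for house 5 is chef.
House 4's nationality must be Canadian (nothing else left).
The lizard owner is in house 3 (clue 5).
The pilot is in house 4 (clue 6).
House 2's profession must be writer (nothing else left).
House 2 pet: only turtle fits.
The Japanese is in house 1 (clue 10).
House 2's nationality must be Australian (nothing else left).
House 5's nationality must be German (nothing else left).
Clue 7 places the ferret owner in house 5.
That leaves bird as the pet for house 1.
The only pet still possible for house 4 is snake.
So: house 1 = teacher/bird/Japanese, house 2 = writer/turtle/Australian, house 3 = doctor/lizard/Brazilian, house 4 = pilot/snake/Canadian, house 5 = chef/ferret/German.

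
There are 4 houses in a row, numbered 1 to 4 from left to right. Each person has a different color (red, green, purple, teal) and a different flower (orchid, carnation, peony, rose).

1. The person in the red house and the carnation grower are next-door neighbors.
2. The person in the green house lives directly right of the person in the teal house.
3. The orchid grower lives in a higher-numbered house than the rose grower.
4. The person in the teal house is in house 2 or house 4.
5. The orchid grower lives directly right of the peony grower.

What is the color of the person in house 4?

purple

By clue 4, the person in the teal house is in house 2.
From clue 2, the person in the green house must be in house 3.
That leaves orchid as the flower for house 4.
From clue 5, the peony grower must be in house 3.
House 1 flower: only rose fits.
So house 2 gets carnation for flower.
From clue 1, the person in the red house must be in house 1.
That leaves purple as the color for house 4.
So: house 1 = red/rose, house 2 = teal/carnation, house 3 = green/peony, house 4 = purple/orchid.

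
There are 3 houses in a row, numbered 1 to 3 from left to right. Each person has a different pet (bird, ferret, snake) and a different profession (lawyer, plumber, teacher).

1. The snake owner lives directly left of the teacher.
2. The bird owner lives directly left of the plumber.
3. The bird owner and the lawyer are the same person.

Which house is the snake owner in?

2

The only pet still possible for house 3 is ferret.
House 1 profession: only lawyer fits.
By clue 3, the bird owner is in house 1.
So house 2 gets snake for pet.
Clue 1 places the teacher in house 3.
Clue 2 places the plumber in house 2.
So: house 1 = bird/lawyer, house 2 = snake/plumber, house 3 = ferret/teacher.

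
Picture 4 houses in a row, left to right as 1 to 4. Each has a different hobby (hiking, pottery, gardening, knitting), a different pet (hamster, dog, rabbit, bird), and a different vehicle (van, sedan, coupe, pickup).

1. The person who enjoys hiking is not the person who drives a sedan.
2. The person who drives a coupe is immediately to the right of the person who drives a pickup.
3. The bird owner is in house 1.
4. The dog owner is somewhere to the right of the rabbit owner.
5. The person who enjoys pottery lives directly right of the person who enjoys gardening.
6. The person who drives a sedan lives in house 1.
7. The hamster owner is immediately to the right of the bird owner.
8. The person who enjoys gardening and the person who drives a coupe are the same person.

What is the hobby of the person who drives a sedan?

Clue 3 places the bird owner in house 1.
The person who drives a sedan is in house 1 (clue 6).
By clue 7, the hamster owner is in house 2.
So house 4 gets dog for pet.
House 4's vehicle must be van (nothing else left).
By clue 2, the person who drives a coupe is in house 3.
From clue 2, the person who drives a pickup must be in house 2.
From clue 8, the person who enjoys gardening must be in house 3.
So house 1 gets knitting for hobby.
The only hobby still possible for house 2 is hiking.
House 4 hobby: only pottery fits.
House 3's pet must be rabbit (nothing else left).
So: house 1 = knitting/bird/sedan, house 2 = hiking/hamster/pickup, house 3 = gardening/rabbit/coupe, house 4 = pottery/dog/van.

knitting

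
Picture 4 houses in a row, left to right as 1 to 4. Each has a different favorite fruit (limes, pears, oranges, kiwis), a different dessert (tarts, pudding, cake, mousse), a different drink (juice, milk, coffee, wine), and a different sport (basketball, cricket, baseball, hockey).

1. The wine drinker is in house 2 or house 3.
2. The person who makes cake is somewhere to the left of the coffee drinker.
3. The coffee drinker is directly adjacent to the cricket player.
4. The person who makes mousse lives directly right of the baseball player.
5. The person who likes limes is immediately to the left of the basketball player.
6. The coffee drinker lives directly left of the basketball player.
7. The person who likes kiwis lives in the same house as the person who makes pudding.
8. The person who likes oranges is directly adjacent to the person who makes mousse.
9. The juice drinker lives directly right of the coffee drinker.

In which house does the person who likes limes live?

House 1 drink: only milk fits.
So house 4 gets juice for drink.
From clue 9, the coffee drinker must be in house 3.
The only drink still possible for house 2 is wine.
Clue 6: the basketball player is in house 4.
The only sport still possible for house 2 is cricket.
Clue 5: the person who likes limes is in house 3.
House 1's favorite fruit must be oranges (nothing else left).
Clue 8 places the person who makes mousse in house 2.
The only dessert still possible for house 3 is tarts.
House 4's dessert must be pudding (nothing else left).
By clue 4, the baseball player is in house 1.
The person who likes kiwis is in house 4 (clue 7).
The only favorite fruit still possible for house 2 is pears.
That leaves cake as the dessert for house 1.
So house 3 gets hockey for sport.
So: house 1 = oranges/cake/milk/baseball, house 2 = pears/mousse/wine/cricket, house 3 = limes/tarts/coffee/hockey, house 4 = kiwis/pudding/juice/basketball.

3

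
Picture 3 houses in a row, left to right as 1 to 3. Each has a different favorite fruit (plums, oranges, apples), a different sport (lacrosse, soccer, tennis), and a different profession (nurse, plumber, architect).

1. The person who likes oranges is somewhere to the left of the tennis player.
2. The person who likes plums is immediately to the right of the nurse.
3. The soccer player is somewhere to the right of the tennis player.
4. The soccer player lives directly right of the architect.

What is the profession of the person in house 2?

architect

Clue 3 places the soccer player in house 3.
From clue 3, the tennis player must be in house 2.
The architect is in house 2 (clue 4).
House 1's sport must be lacrosse (nothing else left).
House 3's profession must be plumber (nothing else left).
Clue 1: the person who likes oranges is in house 1.
By clue 2, the person who likes plums is in house 2.
House 3's favorite fruit must be apples (nothing else left).
House 1 profession: only nurse fits.
So: house 1 = oranges/lacrosse/nurse, house 2 = plums/tennis/architect, house 3 = apples/soccer/plumber.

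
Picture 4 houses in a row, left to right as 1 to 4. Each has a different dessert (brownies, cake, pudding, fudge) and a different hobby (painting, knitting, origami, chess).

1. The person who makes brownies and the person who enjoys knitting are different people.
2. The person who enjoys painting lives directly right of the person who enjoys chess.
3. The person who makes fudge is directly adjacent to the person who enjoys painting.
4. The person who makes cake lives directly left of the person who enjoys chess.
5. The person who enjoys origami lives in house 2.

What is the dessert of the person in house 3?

Clue 5 places the person who enjoys origami in house 2.
House 1 hobby: only knitting fits.
That leaves chess as the hobby for house 3.
That leaves painting as the hobby for house 4.
By clue 3, the person who makes fudge is in house 3.
Clue 4: the person who makes cake is in house 2.
House 1's dessert must be pudding (nothing else left).
House 4 dessert: only brownies fits.
So: house 1 = pudding/knitting, house 2 = cake/origami, house 3 = fudge/chess, house 4 = brownies/painting.

fudge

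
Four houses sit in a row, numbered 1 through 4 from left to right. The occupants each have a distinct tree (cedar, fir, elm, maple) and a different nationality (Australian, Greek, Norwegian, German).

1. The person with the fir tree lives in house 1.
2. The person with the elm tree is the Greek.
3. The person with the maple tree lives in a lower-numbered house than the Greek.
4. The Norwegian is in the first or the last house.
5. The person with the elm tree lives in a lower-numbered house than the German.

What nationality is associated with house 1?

The person with the fir tree is in house 1 (clue 1).
That leaves cedar as the tree for house 4.
Clue 3 places the person with the maple tree in house 2.
The Greek is in house 3 (clue 3).
That leaves elm as the tree for house 3.
House 2's nationality must be Australian (nothing else left).
House 4's nationality must be German (nothing else left).
The only nationality still possible for house 1 is Norwegian.
So: house 1 = fir/Norwegian, house 2 = maple/Australian, house 3 = elm/Greek, house 4 = cedar/German.

Norwegian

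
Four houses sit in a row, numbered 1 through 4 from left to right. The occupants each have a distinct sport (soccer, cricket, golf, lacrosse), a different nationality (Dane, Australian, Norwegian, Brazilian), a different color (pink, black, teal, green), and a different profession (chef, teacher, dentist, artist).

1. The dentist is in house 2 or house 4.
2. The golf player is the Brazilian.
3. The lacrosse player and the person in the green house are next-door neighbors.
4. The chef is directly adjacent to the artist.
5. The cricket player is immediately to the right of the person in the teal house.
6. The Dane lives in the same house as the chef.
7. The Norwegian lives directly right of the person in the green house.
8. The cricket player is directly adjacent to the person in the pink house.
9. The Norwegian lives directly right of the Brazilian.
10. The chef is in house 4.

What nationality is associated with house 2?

Norwegian

From clue 10, the chef must be in house 4.
The only profession still possible for house 2 is dentist.
Clue 4: the artist is in house 3.
Clue 6 places the Dane in house 4.
That leaves teacher as the profession for house 1.
The golf player is narrowed to house 1 or 2; consider each.
Placing it in house 2 leads to a contradiction, so it's in house 1.
From clue 2, the Brazilian must be in house 1.
Clue 9 places the Norwegian in house 2.
House 3's nationality must be Australian (nothing else left).
The person in the green house is in house 1 (clue 7).
By clue 3, the lacrosse player is in house 2.
The cricket player is narrowed to house 3 or 4; consider each.
Placing it in house 4 leads to a contradiction, so it's in house 3.
By clue 5, the person in the teal house is in house 2.
House 4's sport must be soccer (nothing else left).
So house 3 gets black for color.
That leaves pink as the color for house 4.
So: house 1 = golf/Brazilian/green/teacher, house 2 = lacrosse/Norwegian/teal/dentist, house 3 = cricket/Australian/black/artist, house 4 = soccer/Dane/pink/chef.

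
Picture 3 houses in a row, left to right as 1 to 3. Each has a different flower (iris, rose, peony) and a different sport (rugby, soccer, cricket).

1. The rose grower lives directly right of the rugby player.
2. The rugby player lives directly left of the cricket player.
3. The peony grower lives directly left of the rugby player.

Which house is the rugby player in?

Clue 3 places the peony grower in house 1.
The rugby player is in house 2 (clue 3).
So house 1 gets soccer for sport.
That leaves cricket as the sport for house 3.
Clue 1: the rose grower is in house 3.
House 2 flower: only iris fits.
So: house 1 = peony/soccer, house 2 = iris/rugby, house 3 = rose/cricket.

2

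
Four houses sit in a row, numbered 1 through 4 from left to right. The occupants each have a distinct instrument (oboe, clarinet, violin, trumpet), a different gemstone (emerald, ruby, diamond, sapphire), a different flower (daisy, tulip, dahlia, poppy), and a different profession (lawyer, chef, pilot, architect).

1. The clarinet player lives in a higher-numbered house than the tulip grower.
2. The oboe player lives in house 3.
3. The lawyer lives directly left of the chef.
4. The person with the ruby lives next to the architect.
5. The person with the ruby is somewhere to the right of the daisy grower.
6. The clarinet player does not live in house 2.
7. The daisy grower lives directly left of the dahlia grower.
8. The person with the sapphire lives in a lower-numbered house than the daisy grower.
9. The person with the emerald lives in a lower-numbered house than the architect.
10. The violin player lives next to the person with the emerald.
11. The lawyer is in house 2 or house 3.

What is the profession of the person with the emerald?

Clue 2: the oboe player is in house 3.
That leaves clarinet as the instrument for house 4.
So house 1 gets pilot for profession.
The trumpet player is narrowed to house 1 or 2; consider each.
Placing it in house 1 leads to a contradiction, so it's in house 2.
That leaves violin as the instrument for house 1.
The person with the emerald is in house 2 (clue 10).
That leaves sapphire as the gemstone for house 1.
The only profession still possible for house 2 is lawyer.
Clue 3: the chef is in house 3.
The only profession still possible for house 4 is architect.
The person with the ruby is in house 3 (clue 4).
The daisy grower is in house 2 (clue 5).
By clue 7, the dahlia grower is in house 3.
House 4 gemstone: only diamond fits.
The only flower still possible for house 4 is poppy.
The only flower still possible for house 1 is tulip.
So: house 1 = violin/sapphire/tulip/pilot, house 2 = trumpet/emerald/daisy/lawyer, house 3 = oboe/ruby/dahlia/chef, house 4 = clarinet/diamond/poppy/architect.

lawyer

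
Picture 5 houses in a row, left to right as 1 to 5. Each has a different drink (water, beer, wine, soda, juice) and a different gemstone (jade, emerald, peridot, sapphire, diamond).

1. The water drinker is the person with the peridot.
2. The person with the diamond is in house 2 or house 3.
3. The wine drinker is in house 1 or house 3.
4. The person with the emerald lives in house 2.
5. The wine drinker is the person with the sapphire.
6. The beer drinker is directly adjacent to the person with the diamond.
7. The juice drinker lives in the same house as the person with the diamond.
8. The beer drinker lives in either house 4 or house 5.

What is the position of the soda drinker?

By clue 4, the person with the emerald is in house 2.
Clue 8 places the beer drinker in house 4.
So house 3 gets diamond for gemstone.
The wine drinker is in house 1 (clue 5).
From clue 7, the juice drinker must be in house 3.
That leaves soda as the drink for house 2.
House 5's drink must be water (nothing else left).
The only gemstone still possible for house 1 is sapphire.
House 4's gemstone must be jade (nothing else left).
The only gemstone still possible for house 5 is peridot.
So: house 1 = wine/sapphire, house 2 = soda/emerald, house 3 = juice/diamond, house 4 = beer/jade, house 5 = water/peridot.

2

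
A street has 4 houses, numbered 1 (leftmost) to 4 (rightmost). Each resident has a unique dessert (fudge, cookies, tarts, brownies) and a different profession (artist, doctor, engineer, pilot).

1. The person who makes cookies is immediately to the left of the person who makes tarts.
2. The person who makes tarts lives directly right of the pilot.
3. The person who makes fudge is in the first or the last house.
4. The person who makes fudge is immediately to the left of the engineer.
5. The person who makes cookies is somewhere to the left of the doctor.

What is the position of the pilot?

By clue 4, the person who makes fudge is in house 1.
Clue 4: the engineer is in house 2.
By clue 2, the person who makes tarts is in house 4.
Clue 2: the pilot is in house 3.
House 1 profession: only artist fits.
House 4 profession: only doctor fits.
Clue 1 places the person who makes cookies in house 3.
House 2's dessert must be brownies (nothing else left).
So: house 1 = fudge/artist, house 2 = brownies/engineer, house 3 = cookies/pilot, house 4 = tarts/doctor.

3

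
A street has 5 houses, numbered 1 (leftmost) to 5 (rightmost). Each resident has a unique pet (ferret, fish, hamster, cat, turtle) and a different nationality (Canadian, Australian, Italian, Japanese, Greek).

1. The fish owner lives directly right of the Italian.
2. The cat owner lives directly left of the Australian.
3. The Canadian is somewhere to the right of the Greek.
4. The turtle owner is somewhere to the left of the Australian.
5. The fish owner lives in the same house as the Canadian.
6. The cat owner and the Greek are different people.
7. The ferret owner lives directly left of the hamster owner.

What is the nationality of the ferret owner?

The cat owner is narrowed to house 1 or 2 or 3 or 4; consider each.
Placing it in house 1 and house 3 and house 4 leads to a contradiction, so it's in house 2.
From clue 2, the Australian must be in house 3.
So house 1 gets turtle for pet.
From clue 5, the fish owner must be in house 5.
Clue 5: the Canadian is in house 5.
House 3 pet: only ferret fits.
House 4's pet must be hamster (nothing else left).
By clue 1, the Italian is in house 4.
The only nationality still possible for house 1 is Greek.
That leaves Japanese as the nationality for house 2.
So: house 1 = turtle/Greek, house 2 = cat/Japanese, house 3 = ferret/Australian, house 4 = hamster/Italian, house 5 = fish/Canadian.

Australian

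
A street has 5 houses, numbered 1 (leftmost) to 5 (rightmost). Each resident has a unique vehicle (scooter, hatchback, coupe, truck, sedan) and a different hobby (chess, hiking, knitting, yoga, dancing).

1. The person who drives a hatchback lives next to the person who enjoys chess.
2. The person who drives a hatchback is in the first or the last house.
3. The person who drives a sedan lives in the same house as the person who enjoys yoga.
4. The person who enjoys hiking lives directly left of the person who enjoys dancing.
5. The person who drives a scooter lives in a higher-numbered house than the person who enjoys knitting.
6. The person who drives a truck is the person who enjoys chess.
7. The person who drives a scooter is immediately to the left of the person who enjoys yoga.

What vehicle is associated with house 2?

truck

The person who drives a hatchback is narrowed to house 1 or 5; consider each.
Placing it in house 5 leads to a contradiction, so it's in house 1.
Clue 1: the person who enjoys chess is in house 2.
Clue 6 places the person who drives a truck in house 2.
House 1's hobby must be knitting (nothing else left).
House 3's hobby must be hiking (nothing else left).
From clue 4, the person who enjoys dancing must be in house 4.
So house 5 gets yoga for hobby.
By clue 3, the person who drives a sedan is in house 5.
By clue 7, the person who drives a scooter is in house 4.
House 3 vehicle: only coupe fits.
So: house 1 = hatchback/knitting, house 2 = truck/chess, house 3 = coupe/hiking, house 4 = scooter/dancing, house 5 = sedan/yoga.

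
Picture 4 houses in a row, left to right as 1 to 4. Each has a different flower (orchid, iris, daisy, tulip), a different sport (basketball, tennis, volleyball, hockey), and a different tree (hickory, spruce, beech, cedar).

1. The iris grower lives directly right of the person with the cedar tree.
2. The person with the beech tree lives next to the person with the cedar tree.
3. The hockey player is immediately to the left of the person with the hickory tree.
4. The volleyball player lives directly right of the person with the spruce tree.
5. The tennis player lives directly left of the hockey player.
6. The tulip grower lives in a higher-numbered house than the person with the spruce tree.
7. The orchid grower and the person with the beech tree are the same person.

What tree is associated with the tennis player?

cedar

The hockey player is narrowed to house 2 or 3; consider each.
Placing it in house 2 leads to a contradiction, so it's in house 3.
From clue 3, the person with the hickory tree must be in house 4.
The tennis player is in house 2 (clue 5).
So house 1 gets basketball for sport.
The only sport still possible for house 4 is volleyball.
Clue 4: the person with the spruce tree is in house 3.
Clue 6: the tulip grower is in house 4.
The iris grower is narrowed to house 2 or 3; consider each.
Placing it in house 2 leads to a contradiction, so it's in house 3.
From clue 1, the person with the cedar tree must be in house 2.
Clue 2 places the person with the beech tree in house 1.
The orchid grower is in house 1 (clue 7).
The only flower still possible for house 2 is daisy.
So: house 1 = orchid/basketball/beech, house 2 = daisy/tennis/cedar, house 3 = iris/hockey/spruce, house 4 = tulip/volleyball/hickory.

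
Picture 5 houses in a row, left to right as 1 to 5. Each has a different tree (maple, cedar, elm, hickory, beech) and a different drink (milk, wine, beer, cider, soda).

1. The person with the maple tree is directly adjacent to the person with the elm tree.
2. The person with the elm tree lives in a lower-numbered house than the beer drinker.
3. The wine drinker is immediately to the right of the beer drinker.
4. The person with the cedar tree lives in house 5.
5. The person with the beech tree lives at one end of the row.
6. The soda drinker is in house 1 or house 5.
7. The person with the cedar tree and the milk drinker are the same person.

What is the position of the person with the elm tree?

Clue 4 places the person with the cedar tree in house 5.
The milk drinker is in house 5 (clue 7).
That leaves beech as the tree for house 1.
The only drink still possible for house 1 is soda.
By clue 3, the wine drinker is in house 4.
By clue 3, the beer drinker is in house 3.
House 2's drink must be cider (nothing else left).
The person with the elm tree is in house 2 (clue 2).
From clue 1, the person with the maple tree must be in house 3.
So house 4 gets hickory for tree.
So: house 1 = beech/soda, house 2 = elm/cider, house 3 = maple/beer, house 4 = hickory/wine, house 5 = cedar/milk.

2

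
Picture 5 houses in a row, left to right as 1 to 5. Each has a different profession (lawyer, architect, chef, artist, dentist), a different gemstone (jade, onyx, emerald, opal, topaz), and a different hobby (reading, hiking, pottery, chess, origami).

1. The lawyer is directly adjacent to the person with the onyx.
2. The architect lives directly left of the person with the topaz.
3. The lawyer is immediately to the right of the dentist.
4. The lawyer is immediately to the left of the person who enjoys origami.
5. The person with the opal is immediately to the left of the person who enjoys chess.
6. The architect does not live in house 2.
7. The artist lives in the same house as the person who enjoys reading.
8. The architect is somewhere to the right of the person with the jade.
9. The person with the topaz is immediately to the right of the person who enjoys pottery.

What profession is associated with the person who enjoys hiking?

The architect is narrowed to house 3 or 4; consider each.
Placing it in house 3 leads to a contradiction, so it's in house 4.
From clue 2, the person with the topaz must be in house 5.
From clue 9, the person who enjoys pottery must be in house 4.
By clue 4, the lawyer is in house 2.
The person who enjoys origami is in house 3 (clue 4).
House 1 profession: only dentist fits.
Clue 7: the artist is in house 5.
From clue 7, the person who enjoys reading must be in house 5.
The only profession still possible for house 3 is chef.
The only hobby still possible for house 1 is hiking.
That leaves chess as the hobby for house 2.
By clue 5, the person with the opal is in house 1.
So house 4 gets emerald for gemstone.
The only gemstone still possible for house 2 is jade.
House 3's gemstone must be onyx (nothing else left).
So: house 1 = dentist/opal/hiking, house 2 = lawyer/jade/chess, house 3 = chef/onyx/origami, house 4 = architect/emerald/pottery, house 5 = artist/topaz/reading.

dentist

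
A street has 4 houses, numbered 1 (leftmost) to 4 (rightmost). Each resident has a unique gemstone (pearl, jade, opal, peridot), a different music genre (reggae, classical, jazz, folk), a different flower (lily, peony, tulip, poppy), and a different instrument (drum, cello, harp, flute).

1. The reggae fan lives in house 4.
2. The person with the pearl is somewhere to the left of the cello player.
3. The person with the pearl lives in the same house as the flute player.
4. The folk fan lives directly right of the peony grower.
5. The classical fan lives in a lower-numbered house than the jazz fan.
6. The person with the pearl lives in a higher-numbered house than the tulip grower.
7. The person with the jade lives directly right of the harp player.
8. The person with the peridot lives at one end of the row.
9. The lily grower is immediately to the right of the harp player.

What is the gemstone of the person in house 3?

The reggae fan is in house 4 (clue 1).
So house 1 gets classical for music genre.
The person with the pearl is narrowed to house 2 or 3; consider each.
Placing it in house 3 leads to a contradiction, so it's in house 2.
Clue 3: the flute player is in house 2.
The tulip grower is in house 1 (clue 6).
Clue 4: the folk fan is in house 3.
Clue 7 places the person with the jade in house 4.
Clue 7 places the harp player in house 3.
From clue 9, the lily grower must be in house 4.
That leaves peridot as the gemstone for house 1.
House 3 gemstone: only opal fits.
House 2's music genre must be jazz (nothing else left).
So house 2 gets peony for flower.
House 3's flower must be poppy (nothing else left).
That leaves drum as the instrument for house 1.
The only instrument still possible for house 4 is cello.
So: house 1 = peridot/classical/tulip/drum, house 2 = pearl/jazz/peony/flute, house 3 = opal/folk/poppy/harp, house 4 = jade/reggae/lily/cello.

opal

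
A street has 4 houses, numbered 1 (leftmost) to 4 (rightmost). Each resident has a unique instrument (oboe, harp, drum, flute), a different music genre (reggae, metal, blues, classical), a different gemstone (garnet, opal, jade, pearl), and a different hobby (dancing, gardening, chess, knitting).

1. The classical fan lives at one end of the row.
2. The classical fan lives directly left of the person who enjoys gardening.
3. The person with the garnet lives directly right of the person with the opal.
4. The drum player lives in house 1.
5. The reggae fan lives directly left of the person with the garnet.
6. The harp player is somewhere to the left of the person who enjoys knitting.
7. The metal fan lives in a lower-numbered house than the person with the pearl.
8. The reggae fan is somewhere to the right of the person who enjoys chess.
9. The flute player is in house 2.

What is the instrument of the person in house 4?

From clue 2, the classical fan must be in house 1.
By clue 2, the person who enjoys gardening is in house 2.
From clue 4, the drum player must be in house 1.
From clue 9, the flute player must be in house 2.
That leaves oboe as the instrument for house 4.
House 4 music genre: only blues fits.
That leaves chess as the hobby for house 1.
From clue 6, the person who enjoys knitting must be in house 4.
House 3 instrument: only harp fits.
House 3 hobby: only dancing fits.
House 1 gemstone: only jade fits.
So house 2 gets opal for gemstone.
The person with the garnet is in house 3 (clue 3).
By clue 5, the reggae fan is in house 2.
That leaves metal as the music genre for house 3.
House 4's gemstone must be pearl (nothing else left).
So: house 1 = drum/classical/jade/chess, house 2 = flute/reggae/opal/gardening, house 3 = harp/metal/garnet/dancing, house 4 = oboe/blues/pearl/knitting.

oboe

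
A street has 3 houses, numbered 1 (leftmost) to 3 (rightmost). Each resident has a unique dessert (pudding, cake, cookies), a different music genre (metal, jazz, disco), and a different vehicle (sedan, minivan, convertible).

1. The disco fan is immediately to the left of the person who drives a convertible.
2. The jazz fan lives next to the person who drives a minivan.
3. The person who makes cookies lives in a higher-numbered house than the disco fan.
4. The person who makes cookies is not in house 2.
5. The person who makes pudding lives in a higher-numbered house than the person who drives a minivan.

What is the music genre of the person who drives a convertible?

jazz

Clue 4: the person who makes cookies is in house 3.
That leaves cake as the dessert for house 1.
House 2 dessert: only pudding fits.
By clue 5, the person who drives a minivan is in house 1.
From clue 2, the jazz fan must be in house 2.
House 1 music genre: only disco fits.
That leaves metal as the music genre for house 3.
Clue 1 places the person who drives a convertible in house 2.
House 3's vehicle must be sedan (nothing else left).
So: house 1 = cake/disco/minivan, house 2 = pudding/jazz/convertible, house 3 = cookies/metal/sedan.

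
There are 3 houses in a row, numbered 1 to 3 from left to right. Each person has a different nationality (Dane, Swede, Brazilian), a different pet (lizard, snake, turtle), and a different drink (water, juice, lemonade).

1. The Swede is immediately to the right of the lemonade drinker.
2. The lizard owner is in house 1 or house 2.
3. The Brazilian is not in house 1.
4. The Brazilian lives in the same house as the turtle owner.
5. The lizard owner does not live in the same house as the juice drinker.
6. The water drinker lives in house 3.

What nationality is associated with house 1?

Clue 6: the water drinker is in house 3.
So house 1 gets Dane for nationality.
The Brazilian is narrowed to house 2 or 3; consider each.
Placing it in house 2 leads to a contradiction, so it's in house 3.
The turtle owner is in house 3 (clue 4).
House 2's nationality must be Swede (nothing else left).
From clue 1, the lemonade drinker must be in house 1.
House 2's drink must be juice (nothing else left).
From clue 5, the lizard owner must be in house 1.
So house 2 gets snake for pet.
So: house 1 = Dane/lizard/lemonade, house 2 = Swede/snake/juice, house 3 = Brazilian/turtle/water.

Dane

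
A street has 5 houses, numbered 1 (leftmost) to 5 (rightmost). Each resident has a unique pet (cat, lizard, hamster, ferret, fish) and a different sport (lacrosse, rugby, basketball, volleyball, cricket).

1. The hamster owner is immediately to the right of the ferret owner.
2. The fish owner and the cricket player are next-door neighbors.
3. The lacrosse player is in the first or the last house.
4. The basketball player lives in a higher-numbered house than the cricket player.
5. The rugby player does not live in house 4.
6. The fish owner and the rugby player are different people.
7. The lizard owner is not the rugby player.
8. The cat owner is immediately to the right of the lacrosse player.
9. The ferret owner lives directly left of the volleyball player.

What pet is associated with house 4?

By clue 8, the cat owner is in house 2.
Clue 8 places the lacrosse player in house 1.
The ferret owner is narrowed to house 3 or 4; consider each.
Placing it in house 4 leads to a contradiction, so it's in house 3.
Clue 1 places the hamster owner in house 4.
The volleyball player is in house 4 (clue 9).
From clue 2, the fish owner must be in house 1.
Clue 2: the cricket player is in house 2.
So house 5 gets lizard for pet.
Clue 7 places the rugby player in house 3.
House 5's sport must be basketball (nothing else left).
So: house 1 = fish/lacrosse, house 2 = cat/cricket, house 3 = ferret/rugby, house 4 = hamster/volleyball, house 5 = lizard/basketball.

hamster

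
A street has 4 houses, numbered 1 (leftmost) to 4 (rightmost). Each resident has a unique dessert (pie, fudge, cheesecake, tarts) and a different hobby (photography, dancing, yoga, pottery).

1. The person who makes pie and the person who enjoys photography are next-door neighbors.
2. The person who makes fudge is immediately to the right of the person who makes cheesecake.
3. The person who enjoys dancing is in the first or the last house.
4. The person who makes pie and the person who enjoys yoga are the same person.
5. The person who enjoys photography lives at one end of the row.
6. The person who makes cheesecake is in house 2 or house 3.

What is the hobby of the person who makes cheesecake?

So house 1 gets tarts for dessert.
House 4 dessert: only fudge fits.
The person who makes cheesecake is in house 3 (clue 2).
So house 2 gets pie for dessert.
Clue 1: the person who enjoys photography is in house 1.
Clue 4: the person who enjoys yoga is in house 2.
House 3 hobby: only pottery fits.
House 4's hobby must be dancing (nothing else left).
So: house 1 = tarts/photography, house 2 = pie/yoga, house 3 = cheesecake/pottery, house 4 = fudge/dancing.

pottery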